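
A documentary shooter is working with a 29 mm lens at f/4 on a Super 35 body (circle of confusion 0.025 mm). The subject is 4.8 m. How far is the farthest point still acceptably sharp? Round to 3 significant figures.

11.1 m

Hyperfocal distance H = f²/(N·c) + f = 29²/(4 × 0.025) + 29 = 841/0.1 + 29 ≈ 8439.0 mm ≈ 8.439 m.
Far limit Df = s·(H − f)/(H − s) = 4800 × (8439.0 − 29) / (8439.0 − 4800) = 4800 × 8410.0 / 3639.0 ≈ 11093 mm ≈ 11.1 m.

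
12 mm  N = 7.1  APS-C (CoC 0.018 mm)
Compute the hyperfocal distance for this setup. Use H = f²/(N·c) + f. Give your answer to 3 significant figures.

1.14 m

Hyperfocal distance H = f²/(N·c) + f = 12²/(7.1 × 0.018) + 12 = 144/0.1278 + 12 ≈ 1138.8 mm ≈ 1.14 m.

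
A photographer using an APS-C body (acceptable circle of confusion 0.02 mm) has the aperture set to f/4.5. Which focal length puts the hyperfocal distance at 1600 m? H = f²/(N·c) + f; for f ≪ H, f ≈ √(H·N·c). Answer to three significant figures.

379 mm

From H = f²/(N·c) + f, with f ≪ H: f ≈ √(H·N·c) = √(1600000 × 4.5 × 0.02) = √144000 ≈ 379.5 mm.
Exact: f² + N·c·f − N·c·H = 0 ⇒ f = (−N·c + √((N·c)² + 4·N·c·H))/2 = (−0.09 + √576000)/2 ≈ 379.43 mm ≈ 379 mm.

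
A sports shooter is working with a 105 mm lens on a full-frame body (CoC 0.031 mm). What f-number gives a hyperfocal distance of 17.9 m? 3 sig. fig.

Rearrange H = f²/(N·c) + f for N: N = f² / ((H − f)·c).
N = 105² / ((17900 − 105) × 0.031) = 11025 / 551.6 ≈ 20.

f/20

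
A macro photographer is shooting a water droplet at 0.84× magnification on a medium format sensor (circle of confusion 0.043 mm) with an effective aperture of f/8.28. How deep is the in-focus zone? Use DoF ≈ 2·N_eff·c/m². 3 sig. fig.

1.01 mm

At magnification m, DoF ≈ 2·N_eff·c/m² = 2 × 8.28 × 0.043 / 0.84² = 0.7121 / 0.7056 ≈ 1.01 mm.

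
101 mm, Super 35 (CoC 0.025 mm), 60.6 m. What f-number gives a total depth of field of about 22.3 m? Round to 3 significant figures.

Write h = H − f = f²/(N·c). The thin-lens limits are Dn = s·h/(h + (s−f)) and Df = s·h/(h − (s−f)), so DoF = Df − Dn = 2·s·(s−f)·h / (h² − (s−f)²).
That is a quadratic in h: DoF·h² − 2·s·(s−f)·h − DoF·(s−f)² = 0 ⇒ h = (s−f)·(s + √(s² + DoF²)) / DoF = 60499 × (60600 + √(60600² + 22300²)) / 22300 = 60499 × (60600 + 64572.8) / 22300 ≈ 339589 mm.
Then N = f²/(c·h) = 101² / (0.025 × 339589) = 10201 / 8489.7 ≈ 1.20.

f/1.20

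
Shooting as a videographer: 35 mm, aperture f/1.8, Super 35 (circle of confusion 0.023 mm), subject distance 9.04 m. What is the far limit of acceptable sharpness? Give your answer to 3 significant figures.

Hyperfocal distance H = f²/(N·c) + f = 35²/(1.8 × 0.023) + 35 = 1225/0.0414 + 35 ≈ 29624.4 mm ≈ 29.62 m.
Far limit Df = s·(H − f)/(H − s) = 9040 × (29624.4 − 35) / (29624.4 − 9040) = 9040 × 29589.4 / 20584.4 ≈ 12995 mm ≈ 13.0 m.

13.0 m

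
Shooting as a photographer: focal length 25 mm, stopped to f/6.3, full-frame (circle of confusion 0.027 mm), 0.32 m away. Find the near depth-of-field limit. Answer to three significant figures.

296 mm

Hyperfocal distance H = f²/(N·c) + f = 25²/(6.3 × 0.027) + 25 = 625/0.1701 + 25 ≈ 3699.3 mm ≈ 3.699 m.
Near limit Dn = s·(H − f)/(H + s − 2f) = 320 × (3699.3 − 25) / (3699.3 + 320 − 2 × 25) = 320 × 3674.3 / 3969.3 ≈ 296.22 mm.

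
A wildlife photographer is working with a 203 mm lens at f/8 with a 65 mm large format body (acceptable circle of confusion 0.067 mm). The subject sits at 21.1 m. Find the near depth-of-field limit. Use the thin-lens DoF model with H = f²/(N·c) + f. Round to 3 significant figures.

16.6 m

Hyperfocal distance H = f²/(N·c) + f = 203²/(8 × 0.067) + 203 = 41209/0.536 + 203 ≈ 77085.5 mm ≈ 77.09 m.
Near limit Dn = s·(H − f)/(H + s − 2f) = 21100 × (77085.5 − 203) / (77085.5 + 21100 − 2 × 203) = 21100 × 76882.5 / 97779.5 ≈ 16591 mm ≈ 16.6 m.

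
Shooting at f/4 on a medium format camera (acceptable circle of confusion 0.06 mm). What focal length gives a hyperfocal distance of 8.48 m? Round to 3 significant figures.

45.0 mm

From H = f²/(N·c) + f, with f ≪ H: f ≈ √(H·N·c) = √(8480 × 4 × 0.06) = √2035.2 ≈ 45.11 mm.
Exact: f² + N·c·f − N·c·H = 0 ⇒ f = (−N·c + √((N·c)² + 4·N·c·H))/2 = (−0.24 + √8140.9)/2 ≈ 44.993 mm ≈ 45.0 mm.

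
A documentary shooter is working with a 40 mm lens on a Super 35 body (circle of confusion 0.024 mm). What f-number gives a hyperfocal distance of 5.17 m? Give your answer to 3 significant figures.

f/13

Rearrange H = f²/(N·c) + f for N: N = f² / ((H − f)·c).
N = 40² / ((5170 − 40) × 0.024) = 1600 / 123.1 ≈ 13.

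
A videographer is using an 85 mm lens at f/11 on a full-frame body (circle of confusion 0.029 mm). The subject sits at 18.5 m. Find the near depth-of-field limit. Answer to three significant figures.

Hyperfocal distance H = f²/(N·c) + f = 85²/(11 × 0.029) + 85 = 7225/0.319 + 85 ≈ 22733.9 mm ≈ 22.73 m.
Near limit Dn = s·(H − f)/(H + s − 2f) = 18500 × (22733.9 − 85) / (22733.9 + 18500 − 2 × 85) = 18500 × 22648.9 / 41063.9 ≈ 10204 mm ≈ 10.2 m.

10.2 m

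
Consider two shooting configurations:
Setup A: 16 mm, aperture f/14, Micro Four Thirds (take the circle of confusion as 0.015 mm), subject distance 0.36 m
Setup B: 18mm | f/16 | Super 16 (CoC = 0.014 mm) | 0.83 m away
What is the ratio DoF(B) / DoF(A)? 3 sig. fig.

Setup A: H = 16²/(14×0.015) + 16 ≈ 1235.0 mm; DoF = Df − Dn = 501.52 − 280.77 ≈ 220.75 mm.
Setup B: H = 18²/(16×0.014) + 18 ≈ 1464.4 mm; DoF = Df − Dn = 1892.3 − 531.6 ≈ 1360.7 mm.
Ratio = 1360.7 / 220.75 ≈ 6.16.

6.16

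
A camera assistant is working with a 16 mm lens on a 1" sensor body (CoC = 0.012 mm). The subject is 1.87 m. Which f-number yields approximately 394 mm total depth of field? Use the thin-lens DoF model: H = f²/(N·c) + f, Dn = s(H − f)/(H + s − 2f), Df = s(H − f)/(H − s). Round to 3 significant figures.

f/1.20

Write h = H − f = f²/(N·c). The thin-lens limits are Dn = s·h/(h + (s−f)) and Df = s·h/(h − (s−f)), so DoF = Df − Dn = 2·s·(s−f)·h / (h² − (s−f)²).
That is a quadratic in h: DoF·h² − 2·s·(s−f)·h − DoF·(s−f)² = 0 ⇒ h = (s−f)·(s + √(s² + DoF²)) / DoF = 1854 × (1870 + √(1870² + 394²)) / 394 = 1854 × (1870 + 1911.06) / 394 ≈ 17792 mm.
Then N = f²/(c·h) = 16² / (0.012 × 17792) = 256 / 213.50 ≈ 1.20.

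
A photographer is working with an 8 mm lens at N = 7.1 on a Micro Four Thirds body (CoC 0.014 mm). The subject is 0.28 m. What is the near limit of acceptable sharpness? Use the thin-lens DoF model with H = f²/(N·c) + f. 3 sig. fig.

197 mm

Hyperfocal distance H = f²/(N·c) + f = 8²/(7.1 × 0.014) + 8 = 64/0.0994 + 8 ≈ 651.9 mm ≈ 0.652 m.
Near limit Dn = s·(H − f)/(H + s − 2f) = 280 × (651.9 − 8) / (651.9 + 280 − 2 × 8) = 280 × 643.9 / 915.9 ≈ 196.84 mm.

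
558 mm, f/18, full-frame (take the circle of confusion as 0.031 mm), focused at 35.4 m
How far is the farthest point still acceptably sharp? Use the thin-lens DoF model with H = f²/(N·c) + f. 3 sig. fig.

Hyperfocal distance H = f²/(N·c) + f = 558²/(18 × 0.031) + 558 = 311364/0.558 + 558 ≈ 558558.0 mm ≈ 558.6 m.
Far limit Df = s·(H − f)/(H − s) = 35400 × (558558.0 − 558) / (558558.0 − 35400) = 35400 × 558000.0 / 523158.0 ≈ 37758 mm ≈ 37.8 m.

37.8 m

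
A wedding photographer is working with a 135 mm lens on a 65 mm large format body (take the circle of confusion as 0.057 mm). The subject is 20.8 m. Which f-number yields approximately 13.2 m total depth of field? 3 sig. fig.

Write h = H − f = f²/(N·c). The thin-lens limits are Dn = s·h/(h + (s−f)) and Df = s·h/(h − (s−f)), so DoF = Df − Dn = 2·s·(s−f)·h / (h² − (s−f)²).
That is a quadratic in h: DoF·h² − 2·s·(s−f)·h − DoF·(s−f)² = 0 ⇒ h = (s−f)·(s + √(s² + DoF²)) / DoF = 20665 × (20800 + √(20800² + 13200²)) / 13200 = 20665 × (20800 + 24634.9) / 13200 ≈ 71130 mm.
Then N = f²/(c·h) = 135² / (0.057 × 71130) = 18225 / 4054.4 ≈ 4.50.

f/4.50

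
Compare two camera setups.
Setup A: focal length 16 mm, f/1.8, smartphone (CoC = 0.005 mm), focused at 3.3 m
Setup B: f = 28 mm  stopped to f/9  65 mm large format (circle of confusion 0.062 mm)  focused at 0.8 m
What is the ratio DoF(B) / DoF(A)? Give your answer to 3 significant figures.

Setup A: H = 16²/(1.8×0.005) + 16 ≈ 28460.4 mm; DoF = Df − Dn = 3730.72 − 2958.44 ≈ 772.28 mm.
Setup B: H = 28²/(9×0.062) + 28 ≈ 1433.0 mm; DoF = Df − Dn = 1775.6 − 516.3 ≈ 1259.3 mm.
Ratio = 1259.3 / 772.28 ≈ 1.63.

1.63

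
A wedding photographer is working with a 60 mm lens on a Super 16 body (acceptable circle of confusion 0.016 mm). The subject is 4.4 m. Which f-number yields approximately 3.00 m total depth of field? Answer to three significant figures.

f/16

Write h = H − f = f²/(N·c). The thin-lens limits are Dn = s·h/(h + (s−f)) and Df = s·h/(h − (s−f)), so DoF = Df − Dn = 2·s·(s−f)·h / (h² − (s−f)²).
That is a quadratic in h: DoF·h² − 2·s·(s−f)·h − DoF·(s−f)² = 0 ⇒ h = (s−f)·(s + √(s² + DoF²)) / DoF = 4340 × (4400 + √(4400² + 3000²)) / 3000 = 4340 × (4400 + 5325.41) / 3000 ≈ 14069 mm.
Then N = f²/(c·h) = 60² / (0.016 × 14069) = 3600 / 225.11 ≈ 16.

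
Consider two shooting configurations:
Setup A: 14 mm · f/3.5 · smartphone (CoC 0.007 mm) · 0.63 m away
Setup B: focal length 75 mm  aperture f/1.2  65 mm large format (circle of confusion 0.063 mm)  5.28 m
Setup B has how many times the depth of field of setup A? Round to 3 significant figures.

7.61

Setup A: H = 14²/(3.5×0.007) + 14 ≈ 8014.0 mm; DoF = Df − Dn = 682.557 − 584.958 ≈ 97.599 mm.
Setup B: H = 75²/(1.2×0.063) + 75 ≈ 74479.8 mm; DoF = Df − Dn = 5677.15 − 4934.79 ≈ 742.36 mm.
Ratio = 742.36 / 97.599 ≈ 7.61.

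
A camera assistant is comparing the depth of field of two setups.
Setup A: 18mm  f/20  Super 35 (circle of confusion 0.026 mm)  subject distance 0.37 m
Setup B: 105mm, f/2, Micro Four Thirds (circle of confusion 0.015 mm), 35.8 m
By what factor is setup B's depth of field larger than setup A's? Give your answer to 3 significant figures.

11.4

Setup A: H = 18²/(20×0.026) + 18 ≈ 641.1 mm; DoF = Df − Dn = 850.45 − 236.43 ≈ 614.02 mm.
Setup B: H = 105²/(2×0.015) + 105 ≈ 367605.0 mm; DoF = Df − Dn = 39651.3 − 32630.6 ≈ 7020.7 mm.
Ratio = 7020.7 / 614.02 ≈ 11.4.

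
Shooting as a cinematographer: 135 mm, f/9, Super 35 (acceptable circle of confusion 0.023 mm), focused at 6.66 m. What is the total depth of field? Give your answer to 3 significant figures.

Hyperfocal distance H = f²/(N·c) + f = 135²/(9 × 0.023) + 135 = 18225/0.207 + 135 ≈ 88178.5 mm ≈ 88.18 m.
Near limit Dn = s·(H − f)/(H + s − 2f) = 6660 × (88178.5 − 135) / (88178.5 + 6660 − 2 × 135) = 6660 × 88043.5 / 94568.5 ≈ 6200.48 mm.
Far limit Df = s·(H − f)/(H − s) = 6660 × (88178.5 − 135) / (88178.5 − 6660) = 6660 × 88043.5 / 81518.5 ≈ 7193.09 mm.
Depth of field = Df − Dn = 7193.09 − 6200.48 ≈ 992.61 mm ≈ 0.993 m.

0.993 m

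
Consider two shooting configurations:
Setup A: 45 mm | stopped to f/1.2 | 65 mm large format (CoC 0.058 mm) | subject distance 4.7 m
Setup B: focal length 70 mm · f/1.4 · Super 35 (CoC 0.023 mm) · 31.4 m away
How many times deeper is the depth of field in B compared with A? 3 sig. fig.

Setup A: H = 45²/(1.2×0.058) + 45 ≈ 29139.8 mm; DoF = Df − Dn = 5595.2 − 4051.7 ≈ 1543.5 mm.
Setup B: H = 70²/(1.4×0.023) + 70 ≈ 152243.9 mm; DoF = Df − Dn = 39541 − 26039 ≈ 13502 mm.
Ratio = 13502 / 1543.5 ≈ 8.75.

8.75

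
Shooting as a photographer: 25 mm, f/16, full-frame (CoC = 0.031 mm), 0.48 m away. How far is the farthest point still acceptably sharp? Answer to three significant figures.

0.751 m

Hyperfocal distance H = f²/(N·c) + f = 25²/(16 × 0.031) + 25 = 625/0.496 + 25 ≈ 1285.1 mm ≈ 1.285 m.
Far limit Df = s·(H − f)/(H − s) = 480 × (1285.1 − 25) / (1285.1 − 480) = 480 × 1260.1 / 805.1 ≈ 751.28 mm ≈ 0.751 m.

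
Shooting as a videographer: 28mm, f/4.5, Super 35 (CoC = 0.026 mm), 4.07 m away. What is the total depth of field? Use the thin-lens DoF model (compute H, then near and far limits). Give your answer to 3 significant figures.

7.72 m

Hyperfocal distance H = f²/(N·c) + f = 28²/(4.5 × 0.026) + 28 = 784/0.117 + 28 ≈ 6728.9 mm ≈ 6.729 m.
Near limit Dn = s·(H − f)/(H + s − 2f) = 4070 × (6728.9 − 28) / (6728.9 + 4070 − 2 × 28) = 4070 × 6700.9 / 10742.9 ≈ 2538.7 mm.
Far limit Df = s·(H − f)/(H − s) = 4070 × (6728.9 − 28) / (6728.9 − 4070) = 4070 × 6700.9 / 2658.9 ≈ 10257.2 mm.
Depth of field = Df − Dn = 10257.2 − 2538.7 ≈ 7718.5 mm ≈ 7.72 m.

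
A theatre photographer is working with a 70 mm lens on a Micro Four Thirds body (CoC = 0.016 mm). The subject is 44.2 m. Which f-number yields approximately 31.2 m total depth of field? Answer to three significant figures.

Write h = H − f = f²/(N·c). The thin-lens limits are Dn = s·h/(h + (s−f)) and Df = s·h/(h − (s−f)), so DoF = Df − Dn = 2·s·(s−f)·h / (h² − (s−f)²).
That is a quadratic in h: DoF·h² − 2·s·(s−f)·h − DoF·(s−f)² = 0 ⇒ h = (s−f)·(s + √(s² + DoF²)) / DoF = 44130 × (44200 + √(44200² + 31200²)) / 31200 = 44130 × (44200 + 54102.5) / 31200 ≈ 139041 mm.
Then N = f²/(c·h) = 70² / (0.016 × 139041) = 4900 / 2224.7 ≈ 2.20.

f/2.20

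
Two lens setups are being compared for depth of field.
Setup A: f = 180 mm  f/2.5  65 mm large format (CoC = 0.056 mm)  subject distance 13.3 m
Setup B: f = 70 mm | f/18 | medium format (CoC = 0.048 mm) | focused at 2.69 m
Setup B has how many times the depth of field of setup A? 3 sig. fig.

2.09

Setup A: H = 180²/(2.5×0.056) + 180 ≈ 231608.6 mm; DoF = Df − Dn = 14099.3 − 12586.5 ≈ 1512.8 mm.
Setup B: H = 70²/(18×0.048) + 70 ≈ 5741.3 mm; DoF = Df − Dn = 4999.8 − 1840.0 ≈ 3159.8 mm.
Ratio = 3159.8 / 1512.8 ≈ 2.09.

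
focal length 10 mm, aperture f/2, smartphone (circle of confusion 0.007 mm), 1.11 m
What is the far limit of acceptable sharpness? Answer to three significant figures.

1.31 m

Hyperfocal distance H = f²/(N·c) + f = 10²/(2 × 0.007) + 10 = 100/0.014 + 10 ≈ 7152.9 mm ≈ 7.153 m.
Far limit Df = s·(H − f)/(H − s) = 1110 × (7152.9 − 10) / (7152.9 − 1110) = 1110 × 7142.9 / 6042.9 ≈ 1312.1 mm ≈ 1.31 m.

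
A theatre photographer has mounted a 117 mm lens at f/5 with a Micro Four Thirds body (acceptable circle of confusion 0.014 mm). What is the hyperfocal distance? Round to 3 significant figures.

Hyperfocal distance H = f²/(N·c) + f = 117²/(5 × 0.014) + 117 = 13689/0.07 + 117 ≈ 195674.1 mm ≈ 196 m.

196 m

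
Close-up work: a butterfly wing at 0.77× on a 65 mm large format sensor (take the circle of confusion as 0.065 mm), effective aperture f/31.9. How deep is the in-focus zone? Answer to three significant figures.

6.99 mm

At magnification m, DoF ≈ 2·N_eff·c/m² = 2 × 31.9 × 0.065 / 0.77² = 4.147 / 0.5929 ≈ 6.99 mm.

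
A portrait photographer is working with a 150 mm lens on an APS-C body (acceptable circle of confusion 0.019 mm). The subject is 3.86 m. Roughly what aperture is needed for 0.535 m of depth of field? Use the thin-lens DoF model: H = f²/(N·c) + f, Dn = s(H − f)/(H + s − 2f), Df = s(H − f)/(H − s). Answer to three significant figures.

f/22

Write h = H − f = f²/(N·c). The thin-lens limits are Dn = s·h/(h + (s−f)) and Df = s·h/(h − (s−f)), so DoF = Df − Dn = 2·s·(s−f)·h / (h² − (s−f)²).
That is a quadratic in h: DoF·h² − 2·s·(s−f)·h − DoF·(s−f)² = 0 ⇒ h = (s−f)·(s + √(s² + DoF²)) / DoF = 3710 × (3860 + √(3860² + 535²)) / 535 = 3710 × (3860 + 3896.90) / 535 ≈ 53791 mm.
Then N = f²/(c·h) = 150² / (0.019 × 53791) = 22500 / 1022.0 ≈ 22.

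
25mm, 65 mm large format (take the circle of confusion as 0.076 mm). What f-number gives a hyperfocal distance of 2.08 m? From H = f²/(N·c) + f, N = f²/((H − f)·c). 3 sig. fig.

Rearrange H = f²/(N·c) + f for N: N = f² / ((H − f)·c).
N = 25² / ((2080 − 25) × 0.076) = 625 / 156.2 ≈ 4.

f/4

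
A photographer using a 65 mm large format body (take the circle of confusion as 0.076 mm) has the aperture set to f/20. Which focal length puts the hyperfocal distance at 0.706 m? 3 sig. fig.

From H = f²/(N·c) + f, with f ≪ H: f ≈ √(H·N·c) = √(706 × 20 × 0.076) = √1073.1 ≈ 32.76 mm.
Exact: f² + N·c·f − N·c·H = 0 ⇒ f = (−N·c + √((N·c)² + 4·N·c·H))/2 = (−1.52 + √4294.8)/2 ≈ 32.007 mm ≈ 32.0 mm.

32.0 mm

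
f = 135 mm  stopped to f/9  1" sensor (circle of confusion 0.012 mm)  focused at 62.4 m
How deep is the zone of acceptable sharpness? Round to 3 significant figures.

53.3 m

Hyperfocal distance H = f²/(N·c) + f = 135²/(9 × 0.012) + 135 = 18225/0.108 + 135 ≈ 168885.0 mm ≈ 168.9 m.
Near limit Dn = s·(H − f)/(H + s − 2f) = 62400 × (168885.0 − 135) / (168885.0 + 62400 − 2 × 135) = 62400 × 168750.0 / 231015.0 ≈ 45581 mm.
Far limit Df = s·(H − f)/(H − s) = 62400 × (168885.0 − 135) / (168885.0 − 62400) = 62400 × 168750.0 / 106485.0 ≈ 98887 mm.
Depth of field = Df − Dn = 98887 − 45581 ≈ 53306 mm ≈ 53.3 m.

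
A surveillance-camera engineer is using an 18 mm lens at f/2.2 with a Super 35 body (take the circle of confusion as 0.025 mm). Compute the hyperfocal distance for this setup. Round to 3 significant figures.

Hyperfocal distance H = f²/(N·c) + f = 18²/(2.2 × 0.025) + 18 = 324/0.055 + 18 ≈ 5908.9 mm ≈ 5.91 m.

5.91 m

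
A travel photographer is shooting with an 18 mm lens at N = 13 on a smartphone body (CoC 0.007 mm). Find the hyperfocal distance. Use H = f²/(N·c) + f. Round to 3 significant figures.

Hyperfocal distance H = f²/(N·c) + f = 18²/(13 × 0.007) + 18 = 324/0.091 + 18 ≈ 3578.4 mm ≈ 3.58 m.

3.58 m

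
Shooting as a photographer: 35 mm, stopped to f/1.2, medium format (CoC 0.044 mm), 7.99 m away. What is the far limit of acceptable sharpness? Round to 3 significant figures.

Hyperfocal distance H = f²/(N·c) + f = 35²/(1.2 × 0.044) + 35 = 1225/0.0528 + 35 ≈ 23235.8 mm ≈ 23.24 m.
Far limit Df = s·(H − f)/(H − s) = 7990 × (23235.8 − 35) / (23235.8 − 7990) = 7990 × 23200.8 / 15245.8 ≈ 12159 mm ≈ 12.2 m.

12.2 m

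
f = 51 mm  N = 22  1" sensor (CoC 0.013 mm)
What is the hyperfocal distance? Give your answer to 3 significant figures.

Hyperfocal distance H = f²/(N·c) + f = 51²/(22 × 0.013) + 51 = 2601/0.286 + 51 ≈ 9145.4 mm ≈ 9.15 m.

9.15 m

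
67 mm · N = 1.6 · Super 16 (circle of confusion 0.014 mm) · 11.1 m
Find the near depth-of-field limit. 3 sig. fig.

10.5 m

Hyperfocal distance H = f²/(N·c) + f = 67²/(1.6 × 0.014) + 67 = 4489/0.0224 + 67 ≈ 200468.8 mm ≈ 200.5 m.
Near limit Dn = s·(H − f)/(H + s − 2f) = 11100 × (200468.8 − 67) / (200468.8 + 11100 − 2 × 67) = 11100 × 200401.8 / 211434.8 ≈ 10521 mm ≈ 10.5 m.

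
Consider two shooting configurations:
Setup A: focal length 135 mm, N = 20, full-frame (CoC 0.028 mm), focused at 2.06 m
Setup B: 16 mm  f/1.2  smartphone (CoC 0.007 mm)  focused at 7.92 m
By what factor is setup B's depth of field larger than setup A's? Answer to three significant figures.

18.0

Setup A: H = 135²/(20×0.028) + 135 ≈ 32679.6 mm; DoF = Df − Dn = 2189.51 − 1944.96 ≈ 244.55 mm.
Setup B: H = 16²/(1.2×0.007) + 16 ≈ 30492.2 mm; DoF = Df − Dn = 10693.3 − 6289.0 ≈ 4404.3 mm.
Ratio = 4404.3 / 244.55 ≈ 18.0.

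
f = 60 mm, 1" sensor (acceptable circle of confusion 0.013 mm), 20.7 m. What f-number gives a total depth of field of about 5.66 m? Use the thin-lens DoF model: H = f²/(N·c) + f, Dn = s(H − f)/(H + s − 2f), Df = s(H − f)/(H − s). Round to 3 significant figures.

f/1.80

Write h = H − f = f²/(N·c). The thin-lens limits are Dn = s·h/(h + (s−f)) and Df = s·h/(h − (s−f)), so DoF = Df − Dn = 2·s·(s−f)·h / (h² − (s−f)²).
That is a quadratic in h: DoF·h² − 2·s·(s−f)·h − DoF·(s−f)² = 0 ⇒ h = (s−f)·(s + √(s² + DoF²)) / DoF = 20640 × (20700 + √(20700² + 5660²)) / 5660 = 20640 × (20700 + 21459.9) / 5660 ≈ 153742 mm.
Then N = f²/(c·h) = 60² / (0.013 × 153742) = 3600 / 1998.6 ≈ 1.80.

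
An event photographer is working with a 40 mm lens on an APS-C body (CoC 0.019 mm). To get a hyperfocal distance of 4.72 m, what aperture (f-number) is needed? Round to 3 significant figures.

f/18

Rearrange H = f²/(N·c) + f for N: N = f² / ((H − f)·c).
N = 40² / ((4720 − 40) × 0.019) = 1600 / 88.92 ≈ 18.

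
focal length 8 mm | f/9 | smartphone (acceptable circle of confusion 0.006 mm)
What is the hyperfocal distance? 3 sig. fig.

Hyperfocal distance H = f²/(N·c) + f = 8²/(9 × 0.006) + 8 = 64/0.054 + 8 ≈ 1193.2 mm ≈ 1.19 m.

1.19 m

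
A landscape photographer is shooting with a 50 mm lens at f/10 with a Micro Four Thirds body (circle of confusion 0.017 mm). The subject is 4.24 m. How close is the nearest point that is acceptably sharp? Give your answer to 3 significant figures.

Hyperfocal distance H = f²/(N·c) + f = 50²/(10 × 0.017) + 50 = 2500/0.17 + 50 ≈ 14755.9 mm ≈ 14.76 m.
Near limit Dn = s·(H − f)/(H + s − 2f) = 4240 × (14755.9 − 50) / (14755.9 + 4240 − 2 × 50) = 4240 × 14705.9 / 18895.9 ≈ 3299.8 mm ≈ 3.30 m.

3.30 m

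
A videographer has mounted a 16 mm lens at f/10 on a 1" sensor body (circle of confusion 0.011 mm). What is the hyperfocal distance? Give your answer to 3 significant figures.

2.34 m

Hyperfocal distance H = f²/(N·c) + f = 16²/(10 × 0.011) + 16 = 256/0.11 + 16 ≈ 2343.3 mm ≈ 2.34 m.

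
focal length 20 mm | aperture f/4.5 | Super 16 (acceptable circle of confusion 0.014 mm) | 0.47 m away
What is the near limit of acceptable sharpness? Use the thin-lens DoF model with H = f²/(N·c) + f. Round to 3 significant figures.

Hyperfocal distance H = f²/(N·c) + f = 20²/(4.5 × 0.014) + 20 = 400/0.063 + 20 ≈ 6369.2 mm ≈ 6.369 m.
Near limit Dn = s·(H − f)/(H + s − 2f) = 470 × (6369.2 − 20) / (6369.2 + 470 − 2 × 20) = 470 × 6349.2 / 6799.2 ≈ 438.89 mm.

439 mm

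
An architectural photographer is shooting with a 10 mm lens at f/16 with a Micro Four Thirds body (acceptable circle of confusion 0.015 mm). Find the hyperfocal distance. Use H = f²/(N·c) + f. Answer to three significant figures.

Hyperfocal distance H = f²/(N·c) + f = 10²/(16 × 0.015) + 10 = 100/0.24 + 10 ≈ 426.7 mm ≈ 0.427 m.

427 mm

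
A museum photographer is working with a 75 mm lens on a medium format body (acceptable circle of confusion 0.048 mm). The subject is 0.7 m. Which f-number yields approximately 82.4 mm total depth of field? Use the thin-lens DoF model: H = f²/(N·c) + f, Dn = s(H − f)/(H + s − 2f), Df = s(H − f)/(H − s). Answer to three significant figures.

Write h = H − f = f²/(N·c). The thin-lens limits are Dn = s·h/(h + (s−f)) and Df = s·h/(h − (s−f)), so DoF = Df − Dn = 2·s·(s−f)·h / (h² − (s−f)²).
That is a quadratic in h: DoF·h² − 2·s·(s−f)·h − DoF·(s−f)² = 0 ⇒ h = (s−f)·(s + √(s² + DoF²)) / DoF = 625 × (700 + √(700² + 82.4²)) / 82.4 = 625 × (700 + 704.833) / 82.4 ≈ 10656 mm.
Then N = f²/(c·h) = 75² / (0.048 × 10656) = 5625 / 511.47 ≈ 11.

f/11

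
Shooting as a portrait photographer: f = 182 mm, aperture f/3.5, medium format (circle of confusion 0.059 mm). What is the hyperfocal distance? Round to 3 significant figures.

161 m

Hyperfocal distance H = f²/(N·c) + f = 182²/(3.5 × 0.059) + 182 = 33124/0.2065 + 182 ≈ 160588.8 mm ≈ 161 m.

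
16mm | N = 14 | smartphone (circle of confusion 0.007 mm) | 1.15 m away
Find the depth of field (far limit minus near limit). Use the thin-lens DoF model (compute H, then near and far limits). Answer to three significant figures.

Hyperfocal distance H = f²/(N·c) + f = 16²/(14 × 0.007) + 16 = 256/0.098 + 16 ≈ 2628.2 mm ≈ 2.628 m.
Near limit Dn = s·(H − f)/(H + s − 2f) = 1150 × (2628.2 − 16) / (2628.2 + 1150 − 2 × 16) = 1150 × 2612.2 / 3746.2 ≈ 801.9 mm.
Far limit Df = s·(H − f)/(H − s) = 1150 × (2628.2 − 16) / (2628.2 − 1150) = 1150 × 2612.2 / 1478.2 ≈ 2032.2 mm.
Depth of field = Df − Dn = 2032.2 − 801.9 ≈ 1230.3 mm ≈ 1.23 m.

1.23 m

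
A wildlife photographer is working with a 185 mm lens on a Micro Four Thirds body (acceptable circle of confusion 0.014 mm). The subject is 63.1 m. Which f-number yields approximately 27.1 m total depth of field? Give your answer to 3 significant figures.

f/7.99

Write h = H − f = f²/(N·c). The thin-lens limits are Dn = s·h/(h + (s−f)) and Df = s·h/(h − (s−f)), so DoF = Df − Dn = 2·s·(s−f)·h / (h² − (s−f)²).
That is a quadratic in h: DoF·h² − 2·s·(s−f)·h − DoF·(s−f)² = 0 ⇒ h = (s−f)·(s + √(s² + DoF²)) / DoF = 62915 × (63100 + √(63100² + 27100²)) / 27100 = 62915 × (63100 + 68673.3) / 27100 ≈ 305923 mm.
Then N = f²/(c·h) = 185² / (0.014 × 305923) = 34225 / 4282.9 ≈ 7.99.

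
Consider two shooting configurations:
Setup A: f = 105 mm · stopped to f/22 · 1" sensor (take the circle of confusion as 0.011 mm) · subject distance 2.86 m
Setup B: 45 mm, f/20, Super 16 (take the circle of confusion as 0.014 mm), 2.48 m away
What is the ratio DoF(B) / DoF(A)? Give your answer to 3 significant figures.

5.43

Setup A: H = 105²/(22×0.011) + 105 ≈ 45662.9 mm; DoF = Df − Dn = 3044.08 − 2696.91 ≈ 347.17 mm.
Setup B: H = 45²/(20×0.014) + 45 ≈ 7277.1 mm; DoF = Df − Dn = 3738.8 − 1855.3 ≈ 1883.5 mm.
Ratio = 1883.5 / 347.17 ≈ 5.43.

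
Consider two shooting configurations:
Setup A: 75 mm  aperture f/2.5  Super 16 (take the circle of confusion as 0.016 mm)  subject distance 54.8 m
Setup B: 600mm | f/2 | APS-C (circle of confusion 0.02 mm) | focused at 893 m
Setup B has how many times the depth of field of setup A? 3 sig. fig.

Setup A: H = 75²/(2.5×0.016) + 75 ≈ 140700.0 mm; DoF = Df − Dn = 89712 − 39448 ≈ 50264 mm.
Setup B: H = 600²/(2×0.02) + 600 ≈ 9000600.0 mm; DoF = Df − Dn = 991292 − 812442 ≈ 178850 mm.
Ratio = 178850 / 50264 ≈ 3.56.

3.56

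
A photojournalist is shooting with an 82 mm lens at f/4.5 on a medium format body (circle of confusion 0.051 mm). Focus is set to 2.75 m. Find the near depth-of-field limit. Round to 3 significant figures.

Hyperfocal distance H = f²/(N·c) + f = 82²/(4.5 × 0.051) + 82 = 6724/0.2295 + 82 ≈ 29380.5 mm ≈ 29.38 m.
Near limit Dn = s·(H − f)/(H + s − 2f) = 2750 × (29380.5 − 82) / (29380.5 + 2750 − 2 × 82) = 2750 × 29298.5 / 31966.5 ≈ 2520.5 mm ≈ 2.52 m.

2.52 m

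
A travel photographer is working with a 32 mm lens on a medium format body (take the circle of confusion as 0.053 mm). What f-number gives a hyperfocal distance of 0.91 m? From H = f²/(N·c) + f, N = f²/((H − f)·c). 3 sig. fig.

Rearrange H = f²/(N·c) + f for N: N = f² / ((H − f)·c).
N = 32² / ((910 − 32) × 0.053) = 1024 / 46.53 ≈ 22.

f/22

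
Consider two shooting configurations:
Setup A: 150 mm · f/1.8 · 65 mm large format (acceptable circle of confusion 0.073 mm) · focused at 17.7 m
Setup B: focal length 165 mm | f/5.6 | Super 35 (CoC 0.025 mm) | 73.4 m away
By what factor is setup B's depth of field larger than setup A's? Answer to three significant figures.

17.6

Setup A: H = 150²/(1.8×0.073) + 150 ≈ 171382.9 mm; DoF = Df − Dn = 19721.3 − 16054.5 ≈ 3666.8 mm.
Setup B: H = 165²/(5.6×0.025) + 165 ≈ 194629.3 mm; DoF = Df − Dn = 117741 − 53320 ≈ 64421 mm.
Ratio = 64421 / 3666.8 ≈ 17.6.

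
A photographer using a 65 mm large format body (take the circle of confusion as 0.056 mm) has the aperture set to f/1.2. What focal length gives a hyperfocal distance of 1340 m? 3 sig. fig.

From H = f²/(N·c) + f, with f ≪ H: f ≈ √(H·N·c) = √(1340000 × 1.2 × 0.056) = √90048 ≈ 300.1 mm.
The +f correction barely moves this — solving exactly, f² + N·c·f − N·c·H = 0 ⇒ f = (−N·c + √((N·c)² + 4·N·c·H))/2 = (−0.0672 + √360192)/2 ≈ 300.05 mm, so f ≈ 300 mm.

300 mm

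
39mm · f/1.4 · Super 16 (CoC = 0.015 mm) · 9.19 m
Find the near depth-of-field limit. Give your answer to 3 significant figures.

Hyperfocal distance H = f²/(N·c) + f = 39²/(1.4 × 0.015) + 39 = 1521/0.021 + 39 ≈ 72467.6 mm ≈ 72.47 m.
Near limit Dn = s·(H − f)/(H + s − 2f) = 9190 × (72467.6 − 39) / (72467.6 + 9190 − 2 × 39) = 9190 × 72428.6 / 81579.6 ≈ 8159.1 mm ≈ 8.16 m.

8.16 m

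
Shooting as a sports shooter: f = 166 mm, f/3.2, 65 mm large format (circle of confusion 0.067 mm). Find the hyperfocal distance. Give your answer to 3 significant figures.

129 m

Hyperfocal distance H = f²/(N·c) + f = 166²/(3.2 × 0.067) + 166 = 27556/0.2144 + 166 ≈ 128692.1 mm ≈ 129 m.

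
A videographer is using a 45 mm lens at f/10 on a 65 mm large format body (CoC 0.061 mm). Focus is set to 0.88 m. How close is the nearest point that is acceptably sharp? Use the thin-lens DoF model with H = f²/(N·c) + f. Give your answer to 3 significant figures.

Hyperfocal distance H = f²/(N·c) + f = 45²/(10 × 0.061) + 45 = 2025/0.61 + 45 ≈ 3364.7 mm ≈ 3.365 m.
Near limit Dn = s·(H − f)/(H + s − 2f) = 880 × (3364.7 − 45) / (3364.7 + 880 − 2 × 45) = 880 × 3319.7 / 4154.7 ≈ 703.14 mm ≈ 0.703 m.

0.703 m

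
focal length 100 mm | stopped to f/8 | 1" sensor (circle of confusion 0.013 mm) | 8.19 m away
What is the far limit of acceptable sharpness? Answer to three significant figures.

Hyperfocal distance H = f²/(N·c) + f = 100²/(8 × 0.013) + 100 = 10000/0.104 + 100 ≈ 96253.8 mm ≈ 96.25 m.
Far limit Df = s·(H − f)/(H − s) = 8190 × (96253.8 − 100) / (96253.8 − 8190) = 8190 × 96153.8 / 88063.8 ≈ 8942.4 mm ≈ 8.94 m.

8.94 m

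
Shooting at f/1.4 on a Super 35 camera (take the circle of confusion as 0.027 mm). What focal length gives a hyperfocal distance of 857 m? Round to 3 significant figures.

From H = f²/(N·c) + f, with f ≪ H: f ≈ √(H·N·c) = √(857000 × 1.4 × 0.027) = √32395 ≈ 180.0 mm.
The +f correction barely moves this — solving exactly, f² + N·c·f − N·c·H = 0 ⇒ f = (−N·c + √((N·c)² + 4·N·c·H))/2 = (−0.0378 + √129578)/2 ≈ 179.97 mm, so f ≈ 180 mm.

180 mm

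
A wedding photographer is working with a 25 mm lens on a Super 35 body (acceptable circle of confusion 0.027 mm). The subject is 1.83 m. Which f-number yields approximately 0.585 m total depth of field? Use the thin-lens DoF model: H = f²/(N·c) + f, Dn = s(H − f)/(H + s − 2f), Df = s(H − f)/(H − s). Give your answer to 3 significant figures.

f/2.00

Write h = H − f = f²/(N·c). The thin-lens limits are Dn = s·h/(h + (s−f)) and Df = s·h/(h − (s−f)), so DoF = Df − Dn = 2·s·(s−f)·h / (h² − (s−f)²).
That is a quadratic in h: DoF·h² − 2·s·(s−f)·h − DoF·(s−f)² = 0 ⇒ h = (s−f)·(s + √(s² + DoF²)) / DoF = 1805 × (1830 + √(1830² + 585²)) / 585 = 1805 × (1830 + 1921.23) / 585 ≈ 11574 mm.
Then N = f²/(c·h) = 25² / (0.027 × 11574) = 625 / 312.51 ≈ 2.00.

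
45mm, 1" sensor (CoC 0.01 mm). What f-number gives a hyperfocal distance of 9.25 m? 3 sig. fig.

Rearrange H = f²/(N·c) + f for N: N = f² / ((H − f)·c).
N = 45² / ((9250 − 45) × 0.01) = 2025 / 92.05 ≈ 22.

f/22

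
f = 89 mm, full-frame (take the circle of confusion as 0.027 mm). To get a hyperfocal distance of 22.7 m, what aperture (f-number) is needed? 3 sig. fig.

Rearrange H = f²/(N·c) + f for N: N = f² / ((H − f)·c).
N = 89² / ((22700 − 89) × 0.027) = 7921 / 610.5 ≈ 13.

f/13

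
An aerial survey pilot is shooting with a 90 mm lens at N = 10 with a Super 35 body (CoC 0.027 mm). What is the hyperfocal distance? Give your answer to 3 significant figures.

Hyperfocal distance H = f²/(N·c) + f = 90²/(10 × 0.027) + 90 = 8100/0.27 + 90 ≈ 30090.0 mm ≈ 30.1 m.

30.1 m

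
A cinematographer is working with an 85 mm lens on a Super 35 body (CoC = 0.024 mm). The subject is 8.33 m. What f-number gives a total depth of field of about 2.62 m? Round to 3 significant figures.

Write h = H − f = f²/(N·c). The thin-lens limits are Dn = s·h/(h + (s−f)) and Df = s·h/(h − (s−f)), so DoF = Df − Dn = 2·s·(s−f)·h / (h² − (s−f)²).
That is a quadratic in h: DoF·h² − 2·s·(s−f)·h − DoF·(s−f)² = 0 ⇒ h = (s−f)·(s + √(s² + DoF²)) / DoF = 8245 × (8330 + √(8330² + 2620²)) / 2620 = 8245 × (8330 + 8732.31) / 2620 ≈ 53694 mm.
Then N = f²/(c·h) = 85² / (0.024 × 53694) = 7225 / 1288.7 ≈ 5.61.

f/5.61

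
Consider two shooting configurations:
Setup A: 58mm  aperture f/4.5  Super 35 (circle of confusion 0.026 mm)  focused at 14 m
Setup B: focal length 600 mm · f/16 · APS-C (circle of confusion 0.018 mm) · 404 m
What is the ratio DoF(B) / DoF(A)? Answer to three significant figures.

Setup A: H = 58²/(4.5×0.026) + 58 ≈ 28810.1 mm; DoF = Df − Dn = 27179 − 9428 ≈ 17751 mm.
Setup B: H = 600²/(16×0.018) + 600 ≈ 1250600.0 mm; DoF = Df − Dn = 596504 − 305431 ≈ 291073 mm.
Ratio = 291073 / 17751 ≈ 16.4.

16.4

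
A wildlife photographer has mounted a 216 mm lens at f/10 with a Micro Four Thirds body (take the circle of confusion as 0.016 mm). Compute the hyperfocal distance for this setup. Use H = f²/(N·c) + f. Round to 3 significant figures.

292 m

Hyperfocal distance H = f²/(N·c) + f = 216²/(10 × 0.016) + 216 = 46656/0.16 + 216 ≈ 291816.0 mm ≈ 292 m.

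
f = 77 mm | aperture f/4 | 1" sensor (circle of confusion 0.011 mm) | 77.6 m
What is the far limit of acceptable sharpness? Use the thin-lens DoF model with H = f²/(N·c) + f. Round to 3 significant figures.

Hyperfocal distance H = f²/(N·c) + f = 77²/(4 × 0.011) + 77 = 5929/0.044 + 77 ≈ 134827.0 mm ≈ 134.8 m.
Far limit Df = s·(H − f)/(H − s) = 77600 × (134827.0 − 77) / (134827.0 − 77600) = 77600 × 134750.0 / 57227.0 ≈ 182721 mm ≈ 183 m.

183 m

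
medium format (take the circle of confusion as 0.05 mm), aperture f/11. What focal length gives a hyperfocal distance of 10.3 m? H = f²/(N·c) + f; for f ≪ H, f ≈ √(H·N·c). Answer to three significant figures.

75.0 mm

From H = f²/(N·c) + f, with f ≪ H: f ≈ √(H·N·c) = √(10300 × 11 × 0.05) = √5665.0 ≈ 75.27 mm.
Exact: f² + N·c·f − N·c·H = 0 ⇒ f = (−N·c + √((N·c)² + 4·N·c·H))/2 = (−0.55 + √22660)/2 ≈ 74.992 mm ≈ 75.0 mm.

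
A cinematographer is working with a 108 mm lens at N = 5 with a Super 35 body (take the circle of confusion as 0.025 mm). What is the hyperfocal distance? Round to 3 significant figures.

Hyperfocal distance H = f²/(N·c) + f = 108²/(5 × 0.025) + 108 = 11664/0.125 + 108 ≈ 93420.0 mm ≈ 93.4 m.

93.4 m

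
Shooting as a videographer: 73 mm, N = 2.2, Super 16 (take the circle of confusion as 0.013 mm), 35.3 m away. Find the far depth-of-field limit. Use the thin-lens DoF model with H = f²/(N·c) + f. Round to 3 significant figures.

43.5 m

Hyperfocal distance H = f²/(N·c) + f = 73²/(2.2 × 0.013) + 73 = 5329/0.0286 + 73 ≈ 186401.7 mm ≈ 186.4 m.
Far limit Df = s·(H − f)/(H − s) = 35300 × (186401.7 − 73) / (186401.7 − 35300) = 35300 × 186328.7 / 151101.7 ≈ 43530 mm ≈ 43.5 m.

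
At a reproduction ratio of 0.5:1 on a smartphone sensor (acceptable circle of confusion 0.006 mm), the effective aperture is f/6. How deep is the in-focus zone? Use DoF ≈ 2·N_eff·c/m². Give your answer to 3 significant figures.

At magnification m, DoF ≈ 2·N_eff·c/m² = 2 × 6 × 0.006 / 0.5² = 0.072 / 0.25 ≈ 0.288 mm.

0.288 mm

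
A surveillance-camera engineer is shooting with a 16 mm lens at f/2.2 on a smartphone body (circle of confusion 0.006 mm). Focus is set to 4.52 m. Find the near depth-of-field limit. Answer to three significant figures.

Hyperfocal distance H = f²/(N·c) + f = 16²/(2.2 × 0.006) + 16 = 256/0.0132 + 16 ≈ 19409.9 mm ≈ 19.41 m.
Near limit Dn = s·(H − f)/(H + s − 2f) = 4520 × (19409.9 − 16) / (19409.9 + 4520 − 2 × 16) = 4520 × 19393.9 / 23897.9 ≈ 3668.1 mm ≈ 3.67 m.

3.67 m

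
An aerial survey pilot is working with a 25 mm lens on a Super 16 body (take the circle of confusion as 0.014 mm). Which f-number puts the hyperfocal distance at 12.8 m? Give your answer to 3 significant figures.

f/3.49

Rearrange H = f²/(N·c) + f for N: N = f² / ((H − f)·c).
N = 25² / ((12800 − 25) × 0.014) = 625 / 178.8 ≈ 3.49.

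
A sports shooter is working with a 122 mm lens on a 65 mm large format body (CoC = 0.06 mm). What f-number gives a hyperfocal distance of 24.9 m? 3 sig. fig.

f/10

Rearrange H = f²/(N·c) + f for N: N = f² / ((H − f)·c).
N = 122² / ((24900 − 122) × 0.06) = 14884 / 1487 ≈ 10.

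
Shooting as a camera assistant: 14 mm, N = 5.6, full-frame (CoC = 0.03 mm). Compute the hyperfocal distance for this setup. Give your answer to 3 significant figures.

1.18 m

Hyperfocal distance H = f²/(N·c) + f = 14²/(5.6 × 0.03) + 14 = 196/0.168 + 14 ≈ 1180.7 mm ≈ 1.18 m.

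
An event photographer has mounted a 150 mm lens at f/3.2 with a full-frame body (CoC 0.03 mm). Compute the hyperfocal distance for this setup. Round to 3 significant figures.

235 m

Hyperfocal distance H = f²/(N·c) + f = 150²/(3.2 × 0.03) + 150 = 22500/0.096 + 150 ≈ 234525.0 mm ≈ 235 m.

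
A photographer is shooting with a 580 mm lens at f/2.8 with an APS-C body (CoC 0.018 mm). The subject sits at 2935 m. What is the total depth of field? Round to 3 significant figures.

Hyperfocal distance H = f²/(N·c) + f = 580²/(2.8 × 0.018) + 580 = 336400/0.0504 + 580 ≈ 6675183.2 mm ≈ 6675 m.
Near limit Dn = s·(H − f)/(H + s − 2f) = 2935000 × (6675183.2 − 580) / (6675183.2 + 2935000 − 2 × 580) = 2935000 × 6674603.2 / 9609023.2 ≈ 2038705 mm.
Far limit Df = s·(H − f)/(H − s) = 2935000 × (6675183.2 − 580) / (6675183.2 − 2935000) = 2935000 × 6674603.2 / 3740183.2 ≈ 5237701 mm.
Depth of field = Df − Dn = 5237701 − 2038705 ≈ 3198996 mm ≈ 3200 m.

3200 m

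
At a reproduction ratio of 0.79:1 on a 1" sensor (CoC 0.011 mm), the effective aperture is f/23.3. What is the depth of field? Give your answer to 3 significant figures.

0.821 mm

At magnification m, DoF ≈ 2·N_eff·c/m² = 2 × 23.3 × 0.011 / 0.79² = 0.5126 / 0.6241 ≈ 0.821 mm.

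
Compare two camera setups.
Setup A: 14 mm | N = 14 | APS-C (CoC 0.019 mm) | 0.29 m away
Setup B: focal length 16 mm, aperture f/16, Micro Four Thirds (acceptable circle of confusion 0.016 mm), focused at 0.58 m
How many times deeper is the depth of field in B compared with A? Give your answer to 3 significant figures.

3.80

Setup A: H = 14²/(14×0.019) + 14 ≈ 750.8 mm; DoF = Df − Dn = 463.68 − 210.97 ≈ 252.71 mm.
Setup B: H = 16²/(16×0.016) + 16 ≈ 1016.0 mm; DoF = Df − Dn = 1330.28 − 370.84 ≈ 959.44 mm.
Ratio = 959.44 / 252.71 ≈ 3.80.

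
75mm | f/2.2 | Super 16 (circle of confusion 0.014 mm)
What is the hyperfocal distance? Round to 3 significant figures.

183 m

Hyperfocal distance H = f²/(N·c) + f = 75²/(2.2 × 0.014) + 75 = 5625/0.0308 + 75 ≈ 182704.9 mm ≈ 183 m.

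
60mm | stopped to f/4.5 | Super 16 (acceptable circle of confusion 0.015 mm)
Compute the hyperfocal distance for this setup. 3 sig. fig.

53.4 m

Hyperfocal distance H = f²/(N·c) + f = 60²/(4.5 × 0.015) + 60 = 3600/0.0675 + 60 ≈ 53393.3 mm ≈ 53.4 m.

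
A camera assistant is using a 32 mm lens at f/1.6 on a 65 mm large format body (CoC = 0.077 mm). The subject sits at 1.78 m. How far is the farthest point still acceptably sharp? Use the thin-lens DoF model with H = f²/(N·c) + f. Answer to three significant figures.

Hyperfocal distance H = f²/(N·c) + f = 32²/(1.6 × 0.077) + 32 = 1024/0.1232 + 32 ≈ 8343.7 mm ≈ 8.344 m.
Far limit Df = s·(H − f)/(H − s) = 1780 × (8343.7 − 32) / (8343.7 − 1780) = 1780 × 8311.7 / 6563.7 ≈ 2254.0 mm ≈ 2.25 m.

2.25 m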